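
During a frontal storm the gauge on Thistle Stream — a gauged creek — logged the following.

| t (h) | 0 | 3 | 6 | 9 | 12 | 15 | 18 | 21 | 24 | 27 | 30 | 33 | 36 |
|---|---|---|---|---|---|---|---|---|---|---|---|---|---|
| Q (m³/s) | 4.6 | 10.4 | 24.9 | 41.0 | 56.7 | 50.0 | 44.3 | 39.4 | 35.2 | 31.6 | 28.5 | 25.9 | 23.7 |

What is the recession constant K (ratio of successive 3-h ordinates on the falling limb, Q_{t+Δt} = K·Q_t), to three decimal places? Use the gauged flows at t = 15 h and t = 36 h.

Using the recession-limb readings at t = 15 h and t = 36 h: Q falls from 50.0 to 23.7 m³/s over 7 intervals.
K = (Q₂/Q₁)^(1/7) = (23.7/50.0)^(1/7) = 0.899.

K ≈ 0.899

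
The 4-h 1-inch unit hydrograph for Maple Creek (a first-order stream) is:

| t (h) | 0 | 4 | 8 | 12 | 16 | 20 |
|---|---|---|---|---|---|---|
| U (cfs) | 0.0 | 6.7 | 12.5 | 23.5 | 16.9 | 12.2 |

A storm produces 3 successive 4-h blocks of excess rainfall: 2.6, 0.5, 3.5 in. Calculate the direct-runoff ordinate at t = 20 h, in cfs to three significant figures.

By discrete convolution, Q_j = Σ (P_i / 1 in) · U_{j−i}.
At t = 20 h (j=5): Q = (2.6/1)·12.2 + (0.5/1)·16.9 + (3.5/1)·23.5 = 122 cfs.

Q ≈ 122 cfs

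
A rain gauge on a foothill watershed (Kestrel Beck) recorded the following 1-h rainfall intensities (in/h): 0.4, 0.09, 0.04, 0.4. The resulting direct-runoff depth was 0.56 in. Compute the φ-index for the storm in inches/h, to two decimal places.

φ ≈ 0.12 in/h

Only the 2 blocks with intensity above φ contribute runoff: 0.4, 0.4 in/h.
Σ(I−φ)·Δt = d  ⇒  (0.4+0.4 − 2φ)·1 = 0.56
φ = (0.8000 − 0.56/1) / 2 = 0.12 in/h.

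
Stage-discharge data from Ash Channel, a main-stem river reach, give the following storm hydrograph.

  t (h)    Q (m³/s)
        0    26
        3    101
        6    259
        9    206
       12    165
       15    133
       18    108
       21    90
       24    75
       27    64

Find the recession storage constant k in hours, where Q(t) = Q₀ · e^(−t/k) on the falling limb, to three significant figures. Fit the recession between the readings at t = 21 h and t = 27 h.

On the falling limb, Q drops from 90 to 64 m³/s between t = 21 h and t = 27 h (Δt = 6 h).
k = −Δt / ln(Q₂/Q₁) = −6 / ln(64/90) = 17.6 h.

k ≈ 17.6 h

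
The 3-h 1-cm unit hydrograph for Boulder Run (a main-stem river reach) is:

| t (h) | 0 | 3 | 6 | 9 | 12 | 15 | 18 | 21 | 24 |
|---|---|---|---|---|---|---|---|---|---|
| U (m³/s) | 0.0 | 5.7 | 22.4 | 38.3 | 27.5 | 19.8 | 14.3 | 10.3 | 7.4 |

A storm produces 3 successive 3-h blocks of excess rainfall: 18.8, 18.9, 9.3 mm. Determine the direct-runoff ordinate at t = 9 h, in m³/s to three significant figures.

By discrete convolution, Q_j = Σ (P_i / 10 mm) · U_{j−i}.
At t = 9 h (j=3): Q = (18.8/10)·38.3 + (18.9/10)·22.4 + (9.3/10)·5.7 = 120 m³/s.

Q ≈ 120 m³/s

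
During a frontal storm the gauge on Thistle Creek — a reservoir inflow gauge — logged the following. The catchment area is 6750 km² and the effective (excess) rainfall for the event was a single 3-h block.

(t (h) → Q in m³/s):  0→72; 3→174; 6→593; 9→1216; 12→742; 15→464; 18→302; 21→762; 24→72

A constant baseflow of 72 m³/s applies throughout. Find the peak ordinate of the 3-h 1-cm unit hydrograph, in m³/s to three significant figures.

U_p ≈ 1910 m³/s

Direct runoff: 0.0, 102.0, 521.0, 1144.0, 670.0, 392.0, 230.0, 690.0, 0.0 m³/s; ΣQ_DR = 3749 m³/s, peak = 1144.0 m³/s.
Runoff depth d = ΣQ_DR·Δt / A = 3749 × 10800 / (6750 km²) = 5.998 mm.
The 1-cm UH is the DRH scaled by (10 mm)/d, so U_p = 1144.0 × 10/5.998 = 1910 m³/s.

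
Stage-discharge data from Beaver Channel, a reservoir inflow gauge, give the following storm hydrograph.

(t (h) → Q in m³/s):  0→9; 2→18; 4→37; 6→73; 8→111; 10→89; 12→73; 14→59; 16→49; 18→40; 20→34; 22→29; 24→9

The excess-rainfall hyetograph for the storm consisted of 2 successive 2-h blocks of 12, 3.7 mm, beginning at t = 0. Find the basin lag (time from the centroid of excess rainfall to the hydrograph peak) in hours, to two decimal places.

Centroid of excess rainfall: t_c = Σ P_i·t̄_i / ΣP_i = 1.4713 h (block centres at 1, 3 h).
Hydrograph peak occurs at t = 8 h, so basin lag t_L = 8 − 1.4713 = 6.53 h.

t_L ≈ 6.53 h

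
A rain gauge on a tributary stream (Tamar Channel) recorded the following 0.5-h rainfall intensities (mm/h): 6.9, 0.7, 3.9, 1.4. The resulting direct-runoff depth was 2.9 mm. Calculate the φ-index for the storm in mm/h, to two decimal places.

Only the 2 blocks with intensity above φ contribute runoff: 6.9, 3.9 mm/h.
Σ(I−φ)·Δt = d  ⇒  (6.9+3.9 − 2φ)·0.5 = 2.9
φ = (10.80 − 2.9/0.5) / 2 = 2.50 mm/h.

φ ≈ 2.50 mm/h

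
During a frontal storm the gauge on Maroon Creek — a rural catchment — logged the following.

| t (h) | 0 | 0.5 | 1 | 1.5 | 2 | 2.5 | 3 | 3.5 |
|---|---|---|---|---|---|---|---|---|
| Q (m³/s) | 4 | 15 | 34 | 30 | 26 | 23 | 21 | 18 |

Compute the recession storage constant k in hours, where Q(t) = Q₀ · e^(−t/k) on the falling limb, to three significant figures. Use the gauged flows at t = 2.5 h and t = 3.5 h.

On the falling limb, Q drops from 23 to 18 m³/s between t = 2.5 h and t = 3.5 h (Δt = 1 h).
k = −Δt / ln(Q₂/Q₁) = −1 / ln(18/23) = 4.08 h.

k ≈ 4.08 h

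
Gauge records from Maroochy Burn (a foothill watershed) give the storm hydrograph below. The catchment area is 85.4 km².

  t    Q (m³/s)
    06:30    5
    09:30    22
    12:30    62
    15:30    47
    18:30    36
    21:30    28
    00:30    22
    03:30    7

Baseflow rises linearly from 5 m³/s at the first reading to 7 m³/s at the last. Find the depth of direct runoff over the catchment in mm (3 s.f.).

d ≈ 22.9 mm

Direct runoff: 0.00, 16.71, 56.43, 41.14, 29.86, 21.57, 15.29, 0.00 m³/s; ΣQ_DR = 181.0 m³/s.
V = ΣQ_DR · Δt = 181.0 × 10800 s = 1.955 × 10^6 m³.
Over A = 85.4 km², depth = V / A = 22.9 mm.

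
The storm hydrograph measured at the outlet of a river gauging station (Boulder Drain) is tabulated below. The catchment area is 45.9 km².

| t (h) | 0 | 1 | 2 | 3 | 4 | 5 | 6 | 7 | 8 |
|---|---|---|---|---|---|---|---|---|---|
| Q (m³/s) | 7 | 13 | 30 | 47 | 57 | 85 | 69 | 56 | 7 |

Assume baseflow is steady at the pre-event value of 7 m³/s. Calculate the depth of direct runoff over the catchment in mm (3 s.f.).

d ≈ 24.2 mm

Direct runoff: 0.0, 6.0, 23.0, 40.0, 50.0, 78.0, 62.0, 49.0, 0.0 m³/s; ΣQ_DR = 308.0 m³/s.
V = ΣQ_DR · Δt = 308.0 × 3600 s = 1.109 × 10^6 m³.
Over A = 45.9 km², depth = V / A = 24.2 mm.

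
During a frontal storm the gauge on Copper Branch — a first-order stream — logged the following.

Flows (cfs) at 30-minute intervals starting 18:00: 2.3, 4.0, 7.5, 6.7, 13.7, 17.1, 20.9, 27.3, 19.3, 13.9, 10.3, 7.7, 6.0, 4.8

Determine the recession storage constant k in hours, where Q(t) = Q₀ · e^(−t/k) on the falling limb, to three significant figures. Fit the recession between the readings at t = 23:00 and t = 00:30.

On the falling limb, Q drops from 10.3 to 4.8 cfs between t = 23:00 and t = 00:30 (Δt = 1.5 h).
k = −Δt / ln(Q₂/Q₁) = −1.5 / ln(4.8/10.3) = 1.96 h.

k ≈ 1.96 h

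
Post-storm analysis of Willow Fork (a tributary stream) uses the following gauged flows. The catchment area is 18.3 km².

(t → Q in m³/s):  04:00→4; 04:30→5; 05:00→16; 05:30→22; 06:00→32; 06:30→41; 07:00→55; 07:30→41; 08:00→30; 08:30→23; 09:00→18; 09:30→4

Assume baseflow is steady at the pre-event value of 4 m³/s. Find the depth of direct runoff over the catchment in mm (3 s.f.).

d ≈ 23.9 mm

Direct runoff: 0.0, 1.0, 12.0, 18.0, 28.0, 37.0, 51.0, 37.0, 26.0, 19.0, 14.0, 0.0 m³/s; ΣQ_DR = 243.0 m³/s.
V = ΣQ_DR · Δt = 243.0 × 1800 s = 4.374 × 10^5 m³.
Over A = 18.3 km², depth = V / A = 23.9 mm.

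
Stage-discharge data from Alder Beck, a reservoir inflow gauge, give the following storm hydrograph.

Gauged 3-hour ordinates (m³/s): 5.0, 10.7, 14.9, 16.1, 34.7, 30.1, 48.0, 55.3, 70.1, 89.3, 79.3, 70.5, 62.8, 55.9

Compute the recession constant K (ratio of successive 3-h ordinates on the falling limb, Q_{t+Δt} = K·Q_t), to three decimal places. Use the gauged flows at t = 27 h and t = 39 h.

K ≈ 0.889

Using the recession-limb readings at t = 27 h and t = 39 h: Q falls from 89.3 to 55.9 m³/s over 4 intervals.
K = (Q₂/Q₁)^(1/4) = (55.9/89.3)^(1/4) = 0.889.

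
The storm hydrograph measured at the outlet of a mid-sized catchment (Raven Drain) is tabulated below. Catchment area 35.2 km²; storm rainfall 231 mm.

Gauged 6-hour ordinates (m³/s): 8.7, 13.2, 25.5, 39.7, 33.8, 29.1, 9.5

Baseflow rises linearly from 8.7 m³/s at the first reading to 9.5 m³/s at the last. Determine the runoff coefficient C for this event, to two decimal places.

C ≈ 0.25

ΣQ_DR = 95.80 m³/s; V = ΣQ_DR·Δt = 2.069 × 10^6 m³.
Runoff depth d = V / A = 58.79 mm.
C = d / P = 58.79 / 231 = 0.25.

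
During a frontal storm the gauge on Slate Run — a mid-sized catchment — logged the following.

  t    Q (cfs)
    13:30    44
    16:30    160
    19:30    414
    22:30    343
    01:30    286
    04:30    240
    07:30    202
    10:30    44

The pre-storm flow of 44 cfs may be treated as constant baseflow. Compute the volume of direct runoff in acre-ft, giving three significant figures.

Direct-runoff ordinates (Q − Q_b): 0.0, 116.0, 370.0, 299.0, 242.0, 196.0, 158.0, 0.0 cfs.
ΣQ_DR = 1381 cfs.
With Δt = 3 h = 10800 s, V = ΣQ_DR · Δt = 1381 × 10800 = 1.49 × 10^7 ft³ = 342 acre-ft.

V ≈ 342 acre-ft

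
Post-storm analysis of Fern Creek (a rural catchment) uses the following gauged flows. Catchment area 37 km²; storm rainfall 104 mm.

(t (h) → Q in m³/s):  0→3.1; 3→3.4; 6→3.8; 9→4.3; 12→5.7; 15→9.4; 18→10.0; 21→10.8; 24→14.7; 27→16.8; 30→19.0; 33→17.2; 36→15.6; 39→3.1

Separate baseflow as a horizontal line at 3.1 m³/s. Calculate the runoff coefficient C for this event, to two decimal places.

ΣQ_DR = 93.50 m³/s; V = ΣQ_DR·Δt = 1.010 × 10^6 m³.
Runoff depth d = V / A = 27.29 mm.
C = d / P = 27.29 / 104 = 0.26.

C ≈ 0.26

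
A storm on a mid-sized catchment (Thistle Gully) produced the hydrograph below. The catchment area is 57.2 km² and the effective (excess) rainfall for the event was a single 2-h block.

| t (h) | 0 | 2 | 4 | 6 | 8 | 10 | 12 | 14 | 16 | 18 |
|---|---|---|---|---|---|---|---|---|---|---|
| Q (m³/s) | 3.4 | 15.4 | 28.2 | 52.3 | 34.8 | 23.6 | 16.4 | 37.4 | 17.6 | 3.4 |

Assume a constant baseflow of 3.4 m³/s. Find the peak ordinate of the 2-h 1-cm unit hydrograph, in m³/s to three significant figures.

Direct runoff: 0.0, 12.0, 24.8, 48.9, 31.4, 20.2, 13.0, 34.0, 14.2, 0.0 m³/s; ΣQ_DR = 198.5 m³/s, peak = 48.9 m³/s.
Runoff depth d = ΣQ_DR·Δt / A = 198.5 × 7200 / (57.2 km²) = 24.99 mm.
The 1-cm UH is the DRH scaled by (10 mm)/d, so U_p = 48.9 × 10/24.99 = 19.6 m³/s.

U_p ≈ 19.6 m³/s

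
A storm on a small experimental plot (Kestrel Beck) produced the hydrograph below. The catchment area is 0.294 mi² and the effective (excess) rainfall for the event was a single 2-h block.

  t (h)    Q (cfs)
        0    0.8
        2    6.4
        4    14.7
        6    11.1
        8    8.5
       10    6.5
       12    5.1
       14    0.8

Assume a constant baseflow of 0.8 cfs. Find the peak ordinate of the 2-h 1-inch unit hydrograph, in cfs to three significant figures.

U_p ≈ 27.8 cfs

Direct runoff: 0.0, 5.6, 13.9, 10.3, 7.7, 5.7, 4.3, 0.0 cfs; ΣQ_DR = 47.50 cfs, peak = 13.9 cfs.
Runoff depth d = ΣQ_DR·Δt / A = 47.50 × 7200 / (0.294 mi²) = 0.5007 in.
The 1-inch UH is the DRH scaled by (1 in)/d, so U_p = 13.9 × 1/0.5007 = 27.8 cfs.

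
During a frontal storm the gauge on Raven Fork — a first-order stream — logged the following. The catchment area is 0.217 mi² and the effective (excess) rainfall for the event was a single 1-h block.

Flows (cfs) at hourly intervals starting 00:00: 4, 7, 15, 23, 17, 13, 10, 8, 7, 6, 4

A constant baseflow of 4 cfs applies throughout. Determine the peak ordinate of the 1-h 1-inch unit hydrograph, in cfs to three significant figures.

Direct runoff: 0.0, 3.0, 11.0, 19.0, 13.0, 9.0, 6.0, 4.0, 3.0, 2.0, 0.0 cfs; ΣQ_DR = 70.00 cfs, peak = 19.0 cfs.
Runoff depth d = ΣQ_DR·Δt / A = 70.00 × 3600 / (0.217 mi²) = 0.4999 in.
The 1-inch UH is the DRH scaled by (1 in)/d, so U_p = 19.0 × 1/0.4999 = 38.0 cfs.

U_p ≈ 38.0 cfs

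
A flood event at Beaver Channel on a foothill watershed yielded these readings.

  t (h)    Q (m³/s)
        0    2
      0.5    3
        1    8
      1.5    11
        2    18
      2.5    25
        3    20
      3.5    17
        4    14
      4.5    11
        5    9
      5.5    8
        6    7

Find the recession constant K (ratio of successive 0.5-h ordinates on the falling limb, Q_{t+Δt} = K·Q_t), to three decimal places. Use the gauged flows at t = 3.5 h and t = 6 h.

K ≈ 0.837

Using the recession-limb readings at t = 3.5 h and t = 6 h: Q falls from 17 to 7 m³/s over 5 intervals.
K = (Q₂/Q₁)^(1/5) = (7/17)^(1/5) = 0.837.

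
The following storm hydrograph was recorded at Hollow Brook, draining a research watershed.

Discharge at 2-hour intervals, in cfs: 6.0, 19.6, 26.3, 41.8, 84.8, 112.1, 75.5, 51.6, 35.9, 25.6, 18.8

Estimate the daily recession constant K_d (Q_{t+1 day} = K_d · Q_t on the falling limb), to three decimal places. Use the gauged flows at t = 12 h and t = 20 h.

Between t = 12 h and t = 20 h the flow falls from 75.5 to 18.8 cfs over 4×2 h = 8 h.
Per-interval ratio K = (18.8/75.5)^(1/4) = 0.7064; K_d = K^(24/2) = 0.015.

K_d ≈ 0.015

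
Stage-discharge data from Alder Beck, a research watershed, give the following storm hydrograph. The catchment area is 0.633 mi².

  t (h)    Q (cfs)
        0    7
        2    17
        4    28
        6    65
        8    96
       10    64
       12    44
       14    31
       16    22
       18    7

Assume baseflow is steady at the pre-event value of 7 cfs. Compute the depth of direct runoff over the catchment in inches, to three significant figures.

d ≈ 1.52 in

Direct runoff: 0.0, 10.0, 21.0, 58.0, 89.0, 57.0, 37.0, 24.0, 15.0, 0.0 cfs; ΣQ_DR = 311.0 cfs.
V = ΣQ_DR · Δt = 311.0 × 7200 s = 2.239 × 10^6 ft³.
Over A = 0.633 mi², depth = V / A = 1.52 in.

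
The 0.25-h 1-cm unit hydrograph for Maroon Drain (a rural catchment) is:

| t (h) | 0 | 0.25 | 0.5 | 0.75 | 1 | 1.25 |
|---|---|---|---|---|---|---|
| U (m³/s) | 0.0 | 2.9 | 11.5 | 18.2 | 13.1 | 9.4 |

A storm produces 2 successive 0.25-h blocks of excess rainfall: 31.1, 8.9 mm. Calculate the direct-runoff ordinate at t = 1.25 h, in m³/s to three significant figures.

Q ≈ 40.9 m³/s

By discrete convolution, Q_j = Σ (P_i / 10 mm) · U_{j−i}.
At t = 1.25 h (j=5): Q = (31.1/10)·9.4 + (8.9/10)·13.1 = 40.9 m³/s.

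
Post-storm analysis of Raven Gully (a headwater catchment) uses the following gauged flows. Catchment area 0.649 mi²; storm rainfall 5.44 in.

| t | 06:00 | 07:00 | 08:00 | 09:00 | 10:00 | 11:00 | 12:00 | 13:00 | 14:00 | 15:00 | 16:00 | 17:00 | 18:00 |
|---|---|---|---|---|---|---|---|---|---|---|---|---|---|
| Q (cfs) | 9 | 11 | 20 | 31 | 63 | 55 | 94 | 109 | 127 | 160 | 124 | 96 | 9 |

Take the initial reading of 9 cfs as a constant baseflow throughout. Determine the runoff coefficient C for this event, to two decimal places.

ΣQ_DR = 791.0 cfs; V = ΣQ_DR·Δt = 2.848 × 10^6 ft³.
Runoff depth d = V / A = 1.889 in.
C = d / P = 1.889 / 5.44 = 0.35.

C ≈ 0.35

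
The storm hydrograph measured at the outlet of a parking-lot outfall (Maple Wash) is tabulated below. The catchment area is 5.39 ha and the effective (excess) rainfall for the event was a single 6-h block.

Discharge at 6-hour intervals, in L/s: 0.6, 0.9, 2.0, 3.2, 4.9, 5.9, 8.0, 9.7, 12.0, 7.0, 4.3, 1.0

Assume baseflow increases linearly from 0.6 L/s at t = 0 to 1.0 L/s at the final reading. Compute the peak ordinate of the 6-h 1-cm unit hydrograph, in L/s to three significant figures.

U_p ≈ 5.56 L/s

Direct runoff: 0.00, 0.26, 1.33, 2.49, 4.15, 5.12, 7.18, 8.85, 11.11, 6.07, 3.34, 0.00 L/s; ΣQ_DR = 49.90 L/s, peak = 11.11 L/s.
Runoff depth d = ΣQ_DR·Δt / A = 49.90 × 21600 / (5.39 ha) = 20.00 mm.
The 1-cm UH is the DRH scaled by (10 mm)/d, so U_p = 11.11 × 10/20.00 = 5.56 L/s.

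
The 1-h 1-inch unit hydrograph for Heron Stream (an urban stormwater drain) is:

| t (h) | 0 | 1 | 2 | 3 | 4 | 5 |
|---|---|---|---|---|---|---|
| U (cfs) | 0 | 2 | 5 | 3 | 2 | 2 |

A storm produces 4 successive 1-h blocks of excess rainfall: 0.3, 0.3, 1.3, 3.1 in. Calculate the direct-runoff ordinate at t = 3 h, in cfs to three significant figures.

Q ≈ 5.00 cfs

By discrete convolution, Q_j = Σ (P_i / 1 in) · U_{j−i}.
At t = 3 h (j=3): Q = (0.3/1)·3 + (0.3/1)·5 + (1.3/1)·2 + (3.1/1)·0 = 5.00 cfs.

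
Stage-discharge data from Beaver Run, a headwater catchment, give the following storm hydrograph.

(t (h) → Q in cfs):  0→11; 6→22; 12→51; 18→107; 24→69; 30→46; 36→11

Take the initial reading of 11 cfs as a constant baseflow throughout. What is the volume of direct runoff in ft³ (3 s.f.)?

Direct-runoff ordinates (Q − Q_b): 0.0, 11.0, 40.0, 96.0, 58.0, 35.0, 0.0 cfs.
ΣQ_DR = 240.0 cfs.
With Δt = 6 h = 21600 s, V = ΣQ_DR · Δt = 240.0 × 21600 = 5.18 × 10^6 ft³.

V ≈ 5.18 × 10^6 ft³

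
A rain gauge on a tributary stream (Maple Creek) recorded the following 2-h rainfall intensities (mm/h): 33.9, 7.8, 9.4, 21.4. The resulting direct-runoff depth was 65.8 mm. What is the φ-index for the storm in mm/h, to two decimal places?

φ ≈ 11.20 mm/h

Only the 2 blocks with intensity above φ contribute runoff: 33.9, 21.4 mm/h.
Σ(I−φ)·Δt = d  ⇒  (33.9+21.4 − 2φ)·2 = 65.8
φ = (55.30 − 65.8/2) / 2 = 11.20 mm/h.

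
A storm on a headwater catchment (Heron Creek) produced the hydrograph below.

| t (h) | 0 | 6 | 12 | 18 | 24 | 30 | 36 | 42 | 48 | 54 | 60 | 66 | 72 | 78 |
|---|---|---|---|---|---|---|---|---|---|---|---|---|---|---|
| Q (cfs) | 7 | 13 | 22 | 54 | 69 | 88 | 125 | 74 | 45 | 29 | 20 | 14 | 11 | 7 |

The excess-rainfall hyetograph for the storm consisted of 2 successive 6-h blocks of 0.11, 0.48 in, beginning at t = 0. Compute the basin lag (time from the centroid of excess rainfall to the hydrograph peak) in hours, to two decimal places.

t_L ≈ 28.12 h

Centroid of excess rainfall: t_c = Σ P_i·t̄_i / ΣP_i = 7.8814 h (block centres at 3, 9 h).
Hydrograph peak occurs at t = 36 h, so basin lag t_L = 36 − 7.8814 = 28.12 h.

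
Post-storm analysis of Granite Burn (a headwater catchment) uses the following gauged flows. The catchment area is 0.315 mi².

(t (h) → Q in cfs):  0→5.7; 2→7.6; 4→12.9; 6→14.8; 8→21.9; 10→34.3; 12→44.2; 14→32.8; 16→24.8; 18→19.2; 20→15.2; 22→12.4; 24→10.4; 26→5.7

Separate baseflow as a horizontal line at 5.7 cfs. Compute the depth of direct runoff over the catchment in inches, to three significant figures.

d ≈ 1.79 in

Direct runoff: 0.0, 1.9, 7.2, 9.1, 16.2, 28.6, 38.5, 27.1, 19.1, 13.5, 9.5, 6.7, 4.7, 0.0 cfs; ΣQ_DR = 182.1 cfs.
V = ΣQ_DR · Δt = 182.1 × 7200 s = 1.311 × 10^6 ft³.
Over A = 0.315 mi², depth = V / A = 1.79 in.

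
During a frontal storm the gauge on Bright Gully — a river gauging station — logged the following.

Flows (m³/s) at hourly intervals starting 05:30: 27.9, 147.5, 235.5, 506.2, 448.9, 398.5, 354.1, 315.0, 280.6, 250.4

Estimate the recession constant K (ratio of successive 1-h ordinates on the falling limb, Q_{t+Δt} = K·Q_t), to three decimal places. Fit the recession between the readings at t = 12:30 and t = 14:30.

K ≈ 0.892

Using the recession-limb readings at t = 12:30 and t = 14:30: Q falls from 315.0 to 250.4 m³/s over 2 intervals.
K = (Q₂/Q₁)^(1/2) = (250.4/315.0)^(1/2) = 0.892.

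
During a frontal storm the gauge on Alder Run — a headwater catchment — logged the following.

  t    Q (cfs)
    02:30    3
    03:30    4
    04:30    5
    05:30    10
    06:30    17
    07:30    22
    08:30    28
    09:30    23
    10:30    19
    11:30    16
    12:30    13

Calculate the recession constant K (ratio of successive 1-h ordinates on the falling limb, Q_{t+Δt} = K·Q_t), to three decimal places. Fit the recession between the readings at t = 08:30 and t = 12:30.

Using the recession-limb readings at t = 08:30 and t = 12:30: Q falls from 28 to 13 cfs over 4 intervals.
K = (Q₂/Q₁)^(1/4) = (13/28)^(1/4) = 0.825.

K ≈ 0.825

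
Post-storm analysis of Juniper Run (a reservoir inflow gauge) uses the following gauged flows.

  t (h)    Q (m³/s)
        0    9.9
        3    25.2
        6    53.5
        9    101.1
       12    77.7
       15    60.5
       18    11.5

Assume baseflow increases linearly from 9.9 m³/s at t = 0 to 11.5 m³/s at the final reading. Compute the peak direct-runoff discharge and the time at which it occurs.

Subtracting baseflow gives direct-runoff ordinates: 0.00, 15.03, 43.07, 90.40, 66.73, 49.27, 0.00 m³/s.
The maximum is 90.40 m³/s, occurring at the reading for t = 9 h.

Q_p = 90.40 m³/s at t = 9 h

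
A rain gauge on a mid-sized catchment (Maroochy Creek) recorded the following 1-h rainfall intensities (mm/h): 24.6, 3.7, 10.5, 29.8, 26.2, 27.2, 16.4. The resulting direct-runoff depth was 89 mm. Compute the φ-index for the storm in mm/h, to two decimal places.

Only the 6 blocks with intensity above φ contribute runoff: 24.6, 10.5, 29.8, 26.2, 27.2, 16.4 mm/h.
Σ(I−φ)·Δt = d  ⇒  (24.6+10.5+29.8+26.2+27.2+16.4 − 6φ)·1 = 89
φ = (134.7 − 89/1) / 6 = 7.62 mm/h.

φ ≈ 7.62 mm/h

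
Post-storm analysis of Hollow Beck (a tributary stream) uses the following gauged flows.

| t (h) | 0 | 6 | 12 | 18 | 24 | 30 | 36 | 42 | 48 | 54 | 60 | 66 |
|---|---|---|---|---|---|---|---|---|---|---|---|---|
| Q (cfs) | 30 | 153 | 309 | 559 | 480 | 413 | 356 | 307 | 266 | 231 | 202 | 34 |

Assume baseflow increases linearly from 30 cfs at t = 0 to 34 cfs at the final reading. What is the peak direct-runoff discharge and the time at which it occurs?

Subtracting baseflow gives direct-runoff ordinates: 0.00, 122.64, 278.27, 527.91, 448.55, 381.18, 323.82, 274.45, 233.09, 197.73, 168.36, 0.00 cfs.
The maximum is 527.91 cfs, occurring at the reading for t = 18 h.

Q_p = 527.91 cfs at t = 18 h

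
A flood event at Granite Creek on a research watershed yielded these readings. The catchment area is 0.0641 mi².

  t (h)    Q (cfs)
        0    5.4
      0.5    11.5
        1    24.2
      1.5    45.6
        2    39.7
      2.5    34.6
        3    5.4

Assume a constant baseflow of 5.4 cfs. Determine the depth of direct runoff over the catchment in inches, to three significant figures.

Direct runoff: 0.0, 6.1, 18.8, 40.2, 34.3, 29.2, 0.0 cfs; ΣQ_DR = 128.6 cfs.
V = ΣQ_DR · Δt = 128.6 × 1800 s = 2.315 × 10^5 ft³.
Over A = 0.0641 mi², depth = V / A = 1.55 in.

d ≈ 1.55 in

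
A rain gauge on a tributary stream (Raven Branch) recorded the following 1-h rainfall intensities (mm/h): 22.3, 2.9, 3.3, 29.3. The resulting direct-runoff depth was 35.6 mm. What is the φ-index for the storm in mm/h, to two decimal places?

φ ≈ 8.00 mm/h

Only the 2 blocks with intensity above φ contribute runoff: 22.3, 29.3 mm/h.
Σ(I−φ)·Δt = d  ⇒  (22.3+29.3 − 2φ)·1 = 35.6
φ = (51.60 − 35.6/1) / 2 = 8.00 mm/h.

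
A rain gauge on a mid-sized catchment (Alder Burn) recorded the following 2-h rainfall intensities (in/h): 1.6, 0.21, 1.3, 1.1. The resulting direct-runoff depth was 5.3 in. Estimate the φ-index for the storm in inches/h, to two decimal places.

Only the 3 blocks with intensity above φ contribute runoff: 1.6, 1.3, 1.1 in/h.
Σ(I−φ)·Δt = d  ⇒  (1.6+1.3+1.1 − 3φ)·2 = 5.3
φ = (4.000 − 5.3/2) / 3 = 0.45 in/h.

φ ≈ 0.45 in/h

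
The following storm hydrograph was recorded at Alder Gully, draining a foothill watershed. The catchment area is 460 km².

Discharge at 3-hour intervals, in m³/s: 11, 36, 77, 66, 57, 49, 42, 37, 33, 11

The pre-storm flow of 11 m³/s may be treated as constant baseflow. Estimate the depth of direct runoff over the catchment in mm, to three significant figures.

d ≈ 7.25 mm

Direct runoff: 0.0, 25.0, 66.0, 55.0, 46.0, 38.0, 31.0, 26.0, 22.0, 0.0 m³/s; ΣQ_DR = 309.0 m³/s.
V = ΣQ_DR · Δt = 309.0 × 10800 s = 3.337 × 10^6 m³.
Over A = 460 km², depth = V / A = 7.25 mm.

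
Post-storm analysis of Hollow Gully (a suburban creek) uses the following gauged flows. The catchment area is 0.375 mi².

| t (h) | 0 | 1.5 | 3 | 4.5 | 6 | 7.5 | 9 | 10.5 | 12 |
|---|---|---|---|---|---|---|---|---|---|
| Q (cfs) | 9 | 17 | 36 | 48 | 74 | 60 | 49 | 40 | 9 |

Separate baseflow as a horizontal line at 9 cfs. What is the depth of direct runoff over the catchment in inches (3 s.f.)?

Direct runoff: 0.0, 8.0, 27.0, 39.0, 65.0, 51.0, 40.0, 31.0, 0.0 cfs; ΣQ_DR = 261.0 cfs.
V = ΣQ_DR · Δt = 261.0 × 5400 s = 1.409 × 10^6 ft³.
Over A = 0.375 mi², depth = V / A = 1.62 in.

d ≈ 1.62 in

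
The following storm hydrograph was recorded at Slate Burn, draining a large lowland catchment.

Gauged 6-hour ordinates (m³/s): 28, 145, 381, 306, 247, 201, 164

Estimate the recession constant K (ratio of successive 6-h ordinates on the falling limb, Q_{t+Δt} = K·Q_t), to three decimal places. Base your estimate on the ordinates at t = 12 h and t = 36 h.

K ≈ 0.810

Using the recession-limb readings at t = 12 h and t = 36 h: Q falls from 381 to 164 m³/s over 4 intervals.
K = (Q₂/Q₁)^(1/4) = (164/381)^(1/4) = 0.810.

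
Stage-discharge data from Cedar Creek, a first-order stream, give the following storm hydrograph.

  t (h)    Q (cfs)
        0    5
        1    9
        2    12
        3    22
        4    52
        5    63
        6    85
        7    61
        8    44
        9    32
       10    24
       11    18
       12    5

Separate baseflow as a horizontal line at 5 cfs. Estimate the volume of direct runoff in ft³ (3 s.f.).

Direct-runoff ordinates (Q − Q_b): 0.0, 4.0, 7.0, 17.0, 47.0, 58.0, 80.0, 56.0, 39.0, 27.0, 19.0, 13.0, 0.0 cfs.
ΣQ_DR = 367.0 cfs.
With Δt = 1 h = 3600 s, V = ΣQ_DR · Δt = 367.0 × 3600 = 1.32 × 10^6 ft³.

V ≈ 1.32 × 10^6 ft³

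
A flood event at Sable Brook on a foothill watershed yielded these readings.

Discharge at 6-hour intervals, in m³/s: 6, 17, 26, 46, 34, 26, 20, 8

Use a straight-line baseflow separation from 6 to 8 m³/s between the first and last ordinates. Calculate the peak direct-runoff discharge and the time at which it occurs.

Subtracting baseflow gives direct-runoff ordinates: 0.00, 10.71, 19.43, 39.14, 26.86, 18.57, 12.29, 0.00 m³/s.
The maximum is 39.14 m³/s, occurring at the reading for t = 18 h.

Q_p = 39.14 m³/s at t = 18 h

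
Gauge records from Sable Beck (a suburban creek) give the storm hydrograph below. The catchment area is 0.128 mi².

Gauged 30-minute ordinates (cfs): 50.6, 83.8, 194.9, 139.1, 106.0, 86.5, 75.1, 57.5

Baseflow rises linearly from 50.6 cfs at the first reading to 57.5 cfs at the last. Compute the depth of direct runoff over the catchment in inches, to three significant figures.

d ≈ 2.19 in

Direct runoff: 0.00, 32.21, 142.33, 85.54, 51.46, 30.97, 18.59, 0.00 cfs; ΣQ_DR = 361.1 cfs.
V = ΣQ_DR · Δt = 361.1 × 1800 s = 6.500 × 10^5 ft³.
Over A = 0.128 mi², depth = V / A = 2.19 in.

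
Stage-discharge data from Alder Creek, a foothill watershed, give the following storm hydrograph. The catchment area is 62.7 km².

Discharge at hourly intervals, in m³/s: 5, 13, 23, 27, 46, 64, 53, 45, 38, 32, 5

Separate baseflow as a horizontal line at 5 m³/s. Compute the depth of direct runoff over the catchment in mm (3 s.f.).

Direct runoff: 0.0, 8.0, 18.0, 22.0, 41.0, 59.0, 48.0, 40.0, 33.0, 27.0, 0.0 m³/s; ΣQ_DR = 296.0 m³/s.
V = ΣQ_DR · Δt = 296.0 × 3600 s = 1.066 × 10^6 m³.
Over A = 62.7 km², depth = V / A = 17.0 mm.

d ≈ 17.0 mm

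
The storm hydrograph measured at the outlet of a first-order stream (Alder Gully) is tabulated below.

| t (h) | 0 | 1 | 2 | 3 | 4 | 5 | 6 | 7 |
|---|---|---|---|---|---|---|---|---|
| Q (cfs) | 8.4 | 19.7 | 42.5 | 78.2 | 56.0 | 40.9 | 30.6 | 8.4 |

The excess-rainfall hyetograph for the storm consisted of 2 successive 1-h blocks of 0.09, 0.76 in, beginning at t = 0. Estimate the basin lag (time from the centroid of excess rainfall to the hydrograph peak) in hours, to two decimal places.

Centroid of excess rainfall: t_c = Σ P_i·t̄_i / ΣP_i = 1.3941 h (block centres at 0.5, 1.5 h).
Hydrograph peak occurs at t = 3 h, so basin lag t_L = 3 − 1.3941 = 1.61 h.

t_L ≈ 1.61 h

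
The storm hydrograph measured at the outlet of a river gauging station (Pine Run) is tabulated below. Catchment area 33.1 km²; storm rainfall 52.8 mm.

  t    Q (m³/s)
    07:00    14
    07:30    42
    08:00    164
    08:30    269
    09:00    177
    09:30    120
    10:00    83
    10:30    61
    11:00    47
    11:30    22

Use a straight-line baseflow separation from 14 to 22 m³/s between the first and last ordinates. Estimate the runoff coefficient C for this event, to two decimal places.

C ≈ 0.84

ΣQ_DR = 819.0 m³/s; V = ΣQ_DR·Δt = 1.474 × 10^6 m³.
Runoff depth d = V / A = 44.54 mm.
C = d / P = 44.54 / 52.8 = 0.84.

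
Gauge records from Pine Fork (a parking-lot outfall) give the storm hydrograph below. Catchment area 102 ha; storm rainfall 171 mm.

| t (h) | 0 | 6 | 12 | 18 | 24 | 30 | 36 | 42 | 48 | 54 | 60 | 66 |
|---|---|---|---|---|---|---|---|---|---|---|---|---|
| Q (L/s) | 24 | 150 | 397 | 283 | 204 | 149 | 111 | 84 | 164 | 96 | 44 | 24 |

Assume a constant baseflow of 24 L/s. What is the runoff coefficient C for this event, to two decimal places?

C ≈ 0.18

ΣQ_DR = 1442 L/s; V = ΣQ_DR·Δt = 3.115 × 10^7 L.
Runoff depth d = V / A = 30.54 mm.
C = d / P = 30.54 / 171 = 0.18.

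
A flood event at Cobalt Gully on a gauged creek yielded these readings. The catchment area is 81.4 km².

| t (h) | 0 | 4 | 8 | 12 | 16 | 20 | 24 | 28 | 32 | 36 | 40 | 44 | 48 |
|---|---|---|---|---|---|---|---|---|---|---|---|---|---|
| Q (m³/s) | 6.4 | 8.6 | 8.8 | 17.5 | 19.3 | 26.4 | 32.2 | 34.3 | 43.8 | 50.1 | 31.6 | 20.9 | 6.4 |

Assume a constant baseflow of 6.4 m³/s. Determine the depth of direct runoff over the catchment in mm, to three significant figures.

Direct runoff: 0.0, 2.2, 2.4, 11.1, 12.9, 20.0, 25.8, 27.9, 37.4, 43.7, 25.2, 14.5, 0.0 m³/s; ΣQ_DR = 223.1 m³/s.
V = ΣQ_DR · Δt = 223.1 × 14400 s = 3.213 × 10^6 m³.
Over A = 81.4 km², depth = V / A = 39.5 mm.

d ≈ 39.5 mm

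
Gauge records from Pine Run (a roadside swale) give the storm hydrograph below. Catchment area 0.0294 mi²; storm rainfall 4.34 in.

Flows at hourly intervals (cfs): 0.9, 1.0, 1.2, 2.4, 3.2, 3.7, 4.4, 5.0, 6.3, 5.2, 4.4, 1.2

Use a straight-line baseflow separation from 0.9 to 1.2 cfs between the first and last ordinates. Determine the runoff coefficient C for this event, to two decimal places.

C ≈ 0.32

ΣQ_DR = 26.30 cfs; V = ΣQ_DR·Δt = 94680 ft³.
Runoff depth d = V / A = 1.386 in.
C = d / P = 1.386 / 4.34 = 0.32.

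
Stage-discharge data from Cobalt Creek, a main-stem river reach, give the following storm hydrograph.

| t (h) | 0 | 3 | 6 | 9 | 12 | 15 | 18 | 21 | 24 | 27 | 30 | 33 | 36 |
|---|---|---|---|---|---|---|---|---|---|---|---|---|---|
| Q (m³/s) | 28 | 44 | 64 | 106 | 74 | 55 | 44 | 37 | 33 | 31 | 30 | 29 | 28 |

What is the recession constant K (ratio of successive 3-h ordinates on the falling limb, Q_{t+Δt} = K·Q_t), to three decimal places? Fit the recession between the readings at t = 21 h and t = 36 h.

K ≈ 0.946

Using the recession-limb readings at t = 21 h and t = 36 h: Q falls from 37 to 28 m³/s over 5 intervals.
K = (Q₂/Q₁)^(1/5) = (28/37)^(1/5) = 0.946.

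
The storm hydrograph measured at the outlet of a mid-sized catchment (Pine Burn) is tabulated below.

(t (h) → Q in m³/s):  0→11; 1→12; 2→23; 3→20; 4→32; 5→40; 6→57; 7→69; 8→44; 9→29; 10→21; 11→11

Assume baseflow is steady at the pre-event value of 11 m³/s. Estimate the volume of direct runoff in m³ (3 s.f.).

Direct-runoff ordinates (Q − Q_b): 0.0, 1.0, 12.0, 9.0, 21.0, 29.0, 46.0, 58.0, 33.0, 18.0, 10.0, 0.0 m³/s.
ΣQ_DR = 237.0 m³/s.
With Δt = 1 h = 3600 s, V = ΣQ_DR · Δt = 237.0 × 3600 = 8.53 × 10^5 m³.

V ≈ 8.53 × 10^5 m³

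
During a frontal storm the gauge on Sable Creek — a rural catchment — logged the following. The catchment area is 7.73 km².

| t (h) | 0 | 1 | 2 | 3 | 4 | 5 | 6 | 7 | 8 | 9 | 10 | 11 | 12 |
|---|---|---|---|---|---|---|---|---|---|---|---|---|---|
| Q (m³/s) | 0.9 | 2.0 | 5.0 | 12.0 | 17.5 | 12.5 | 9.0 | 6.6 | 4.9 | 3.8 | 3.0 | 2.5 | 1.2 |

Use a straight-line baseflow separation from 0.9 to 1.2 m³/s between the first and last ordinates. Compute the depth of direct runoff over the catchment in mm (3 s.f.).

d ≈ 31.3 mm

Direct runoff: 0.00, 1.07, 4.05, 11.03, 16.50, 11.47, 7.95, 5.53, 3.80, 2.67, 1.85, 1.32, 0.00 m³/s; ΣQ_DR = 67.25 m³/s.
V = ΣQ_DR · Δt = 67.25 × 3600 s = 2.421 × 10^5 m³.
Over A = 7.73 km², depth = V / A = 31.3 mm.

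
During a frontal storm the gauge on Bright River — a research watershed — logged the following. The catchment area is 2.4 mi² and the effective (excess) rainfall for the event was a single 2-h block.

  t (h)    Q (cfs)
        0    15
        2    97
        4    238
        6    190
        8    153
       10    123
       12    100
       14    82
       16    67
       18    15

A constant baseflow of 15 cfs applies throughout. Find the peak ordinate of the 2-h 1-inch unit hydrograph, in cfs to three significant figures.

Direct runoff: 0.0, 82.0, 223.0, 175.0, 138.0, 108.0, 85.0, 67.0, 52.0, 0.0 cfs; ΣQ_DR = 930.0 cfs, peak = 223.0 cfs.
Runoff depth d = ΣQ_DR·Δt / A = 930.0 × 7200 / (2.4 mi²) = 1.201 in.
The 1-inch UH is the DRH scaled by (1 in)/d, so U_p = 223.0 × 1/1.201 = 186 cfs.

U_p ≈ 186 cfs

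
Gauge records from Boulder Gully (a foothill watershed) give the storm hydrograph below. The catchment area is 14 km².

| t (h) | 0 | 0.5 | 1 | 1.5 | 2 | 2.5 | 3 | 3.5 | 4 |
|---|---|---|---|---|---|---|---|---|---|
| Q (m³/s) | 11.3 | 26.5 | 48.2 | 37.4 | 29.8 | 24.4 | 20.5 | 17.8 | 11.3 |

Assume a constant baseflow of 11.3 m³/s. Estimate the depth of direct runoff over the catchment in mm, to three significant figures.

Direct runoff: 0.0, 15.2, 36.9, 26.1, 18.5, 13.1, 9.2, 6.5, 0.0 m³/s; ΣQ_DR = 125.5 m³/s.
V = ΣQ_DR · Δt = 125.5 × 1800 s = 2.259 × 10^5 m³.
Over A = 14 km², depth = V / A = 16.1 mm.

d ≈ 16.1 mm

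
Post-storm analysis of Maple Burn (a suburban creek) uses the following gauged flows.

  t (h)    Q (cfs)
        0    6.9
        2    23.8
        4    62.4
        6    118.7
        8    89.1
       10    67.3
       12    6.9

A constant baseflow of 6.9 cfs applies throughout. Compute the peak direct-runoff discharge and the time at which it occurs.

Subtracting baseflow gives direct-runoff ordinates: 0.0, 16.9, 55.5, 111.8, 82.2, 60.4, 0.0 cfs.
The maximum is 111.8 cfs, occurring at the reading for t = 6 h.

Q_p = 111.8 cfs at t = 6 h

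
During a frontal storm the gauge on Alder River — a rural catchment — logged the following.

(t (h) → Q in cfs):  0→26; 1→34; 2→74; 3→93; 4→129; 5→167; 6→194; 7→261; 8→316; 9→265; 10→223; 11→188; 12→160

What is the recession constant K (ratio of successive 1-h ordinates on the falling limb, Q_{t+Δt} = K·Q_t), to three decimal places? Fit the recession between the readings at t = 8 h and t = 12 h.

K ≈ 0.844

Using the recession-limb readings at t = 8 h and t = 12 h: Q falls from 316 to 160 cfs over 4 intervals.
K = (Q₂/Q₁)^(1/4) = (160/316)^(1/4) = 0.844.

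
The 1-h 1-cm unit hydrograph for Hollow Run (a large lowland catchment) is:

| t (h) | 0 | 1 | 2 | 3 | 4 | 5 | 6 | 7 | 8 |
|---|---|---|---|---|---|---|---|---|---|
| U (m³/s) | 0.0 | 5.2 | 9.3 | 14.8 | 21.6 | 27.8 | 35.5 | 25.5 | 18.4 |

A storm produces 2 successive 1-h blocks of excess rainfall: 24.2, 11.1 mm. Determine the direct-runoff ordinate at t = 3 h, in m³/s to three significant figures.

By discrete convolution, Q_j = Σ (P_i / 10 mm) · U_{j−i}.
At t = 3 h (j=3): Q = (24.2/10)·14.8 + (11.1/10)·9.3 = 46.1 m³/s.

Q ≈ 46.1 m³/s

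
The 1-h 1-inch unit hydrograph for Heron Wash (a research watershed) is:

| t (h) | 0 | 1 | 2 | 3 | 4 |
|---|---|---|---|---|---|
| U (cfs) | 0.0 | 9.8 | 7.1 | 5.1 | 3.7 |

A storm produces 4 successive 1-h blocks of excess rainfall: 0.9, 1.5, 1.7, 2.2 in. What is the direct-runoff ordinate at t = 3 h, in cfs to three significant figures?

Q ≈ 31.9 cfs

By discrete convolution, Q_j = Σ (P_i / 1 in) · U_{j−i}.
At t = 3 h (j=3): Q = (0.9/1)·5.1 + (1.5/1)·7.1 + (1.7/1)·9.8 + (2.2/1)·0.0 = 31.9 cfs.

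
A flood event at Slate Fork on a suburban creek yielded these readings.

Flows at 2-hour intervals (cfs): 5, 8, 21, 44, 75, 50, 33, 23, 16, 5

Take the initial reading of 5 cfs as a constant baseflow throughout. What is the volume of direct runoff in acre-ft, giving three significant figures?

V ≈ 38.0 acre-ft

Direct-runoff ordinates (Q − Q_b): 0.0, 3.0, 16.0, 39.0, 70.0, 45.0, 28.0, 18.0, 11.0, 0.0 cfs.
ΣQ_DR = 230.0 cfs.
With Δt = 2 h = 7200 s, V = ΣQ_DR · Δt = 230.0 × 7200 = 1.66 × 10^6 ft³ = 38.0 acre-ft.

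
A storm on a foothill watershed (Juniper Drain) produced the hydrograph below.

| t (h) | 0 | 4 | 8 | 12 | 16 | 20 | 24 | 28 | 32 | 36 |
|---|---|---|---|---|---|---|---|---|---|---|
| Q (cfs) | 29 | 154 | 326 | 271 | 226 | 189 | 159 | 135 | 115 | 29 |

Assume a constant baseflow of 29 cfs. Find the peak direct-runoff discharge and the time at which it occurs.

Subtracting baseflow gives direct-runoff ordinates: 0.0, 125.0, 297.0, 242.0, 197.0, 160.0, 130.0, 106.0, 86.0, 0.0 cfs.
The maximum is 297.0 cfs, occurring at the reading for t = 8 h.

Q_p = 297.0 cfs at t = 8 h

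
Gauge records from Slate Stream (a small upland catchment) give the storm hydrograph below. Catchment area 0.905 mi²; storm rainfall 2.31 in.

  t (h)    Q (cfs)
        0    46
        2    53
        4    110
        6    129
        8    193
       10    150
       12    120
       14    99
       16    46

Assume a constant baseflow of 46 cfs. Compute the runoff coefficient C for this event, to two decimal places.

ΣQ_DR = 532.0 cfs; V = ΣQ_DR·Δt = 3.830 × 10^6 ft³.
Runoff depth d = V / A = 1.822 in.
C = d / P = 1.822 / 2.31 = 0.79.

C ≈ 0.79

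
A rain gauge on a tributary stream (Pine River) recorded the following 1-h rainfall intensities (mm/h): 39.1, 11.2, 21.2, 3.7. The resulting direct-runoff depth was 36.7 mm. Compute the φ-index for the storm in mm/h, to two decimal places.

Only the 2 blocks with intensity above φ contribute runoff: 39.1, 21.2 mm/h.
Σ(I−φ)·Δt = d  ⇒  (39.1+21.2 − 2φ)·1 = 36.7
φ = (60.30 − 36.7/1) / 2 = 11.80 mm/h.

φ ≈ 11.80 mm/h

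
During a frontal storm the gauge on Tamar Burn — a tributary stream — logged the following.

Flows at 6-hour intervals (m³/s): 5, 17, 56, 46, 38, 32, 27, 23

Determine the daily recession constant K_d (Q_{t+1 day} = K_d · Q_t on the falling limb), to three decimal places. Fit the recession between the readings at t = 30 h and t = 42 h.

K_d ≈ 0.517

Between t = 30 h and t = 42 h the flow falls from 32 to 23 m³/s over 2×6 h = 12 h.
Per-interval ratio K = (23/32)^(1/2) = 0.8478; K_d = K^(24/6) = 0.517.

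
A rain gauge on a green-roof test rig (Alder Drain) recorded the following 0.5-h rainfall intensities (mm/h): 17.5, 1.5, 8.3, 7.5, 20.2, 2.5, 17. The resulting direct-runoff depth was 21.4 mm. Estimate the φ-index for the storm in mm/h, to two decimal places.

Only the 5 blocks with intensity above φ contribute runoff: 17.5, 8.3, 7.5, 20.2, 17 mm/h.
Σ(I−φ)·Δt = d  ⇒  (17.5+8.3+7.5+20.2+17 − 5φ)·0.5 = 21.4
φ = (70.50 − 21.4/0.5) / 5 = 5.54 mm/h.

φ ≈ 5.54 mm/h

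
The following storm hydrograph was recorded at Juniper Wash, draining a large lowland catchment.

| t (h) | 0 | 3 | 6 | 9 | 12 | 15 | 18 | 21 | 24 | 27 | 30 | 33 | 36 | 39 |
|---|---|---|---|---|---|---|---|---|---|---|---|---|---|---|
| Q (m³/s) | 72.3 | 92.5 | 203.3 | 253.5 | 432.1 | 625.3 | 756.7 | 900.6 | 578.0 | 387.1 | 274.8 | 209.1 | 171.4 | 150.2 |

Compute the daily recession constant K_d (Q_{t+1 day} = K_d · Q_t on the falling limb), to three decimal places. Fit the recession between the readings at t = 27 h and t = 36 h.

Between t = 27 h and t = 36 h the flow falls from 387.1 to 171.4 m³/s over 3×3 h = 9 h.
Per-interval ratio K = (171.4/387.1)^(1/3) = 0.7622; K_d = K^(24/3) = 0.114.

K_d ≈ 0.114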